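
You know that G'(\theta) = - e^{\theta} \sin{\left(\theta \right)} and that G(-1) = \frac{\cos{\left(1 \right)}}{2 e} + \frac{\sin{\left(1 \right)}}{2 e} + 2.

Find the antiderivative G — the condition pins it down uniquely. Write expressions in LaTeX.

Whatever form G(\theta) takes, its d/d\theta must return the stated G'(\theta).
A general antiderivative is - \frac{e^{\theta} \sin{\left(\theta \right)}}{2} + \frac{e^{\theta} \cos{\left(\theta \right)}}{2} + C.
The condition gives C = \frac{\cos{\left(1 \right)}}{2 e} + \frac{\sin{\left(1 \right)}}{2 e} + 2 - (\frac{\cos{\left(1 \right)}}{2 e} + \frac{\sin{\left(1 \right)}}{2 e}) = 2.
So G(\theta) = - \frac{e^{\theta} \sin{\left(\theta \right)}}{2} + \frac{e^{\theta} \cos{\left(\theta \right)}}{2} + 2.
Check: d/d\theta[- \frac{e^{\theta} \sin{\left(\theta \right)}}{2} + \frac{e^{\theta} \cos{\left(\theta \right)}}{2} + 2] = - e^{\theta} \sin{\left(\theta \right)} = G'(\theta).

G(\theta) = - \frac{e^{\theta} \sin{\left(\theta \right)}}{2} + \frac{e^{\theta} \cos{\left(\theta \right)}}{2} + 2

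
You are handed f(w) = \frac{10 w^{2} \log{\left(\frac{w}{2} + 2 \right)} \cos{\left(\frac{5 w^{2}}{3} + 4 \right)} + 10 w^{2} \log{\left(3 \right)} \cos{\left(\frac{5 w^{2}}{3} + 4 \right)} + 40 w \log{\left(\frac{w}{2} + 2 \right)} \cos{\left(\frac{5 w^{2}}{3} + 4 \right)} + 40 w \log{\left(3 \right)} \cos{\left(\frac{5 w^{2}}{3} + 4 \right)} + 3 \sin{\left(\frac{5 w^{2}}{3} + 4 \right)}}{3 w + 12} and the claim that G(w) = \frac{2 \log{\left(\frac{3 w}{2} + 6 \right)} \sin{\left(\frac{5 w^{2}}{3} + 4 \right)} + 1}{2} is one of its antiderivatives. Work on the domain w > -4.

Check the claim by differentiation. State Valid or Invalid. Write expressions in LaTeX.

Valid - differentiating G returns exactly f.

d/dw[G] = \frac{10 w^{2} \log{\left(\frac{w}{2} + 2 \right)} \cos{\left(\frac{5 w^{2}}{3} + 4 \right)} + 10 w^{2} \log{\left(3 \right)} \cos{\left(\frac{5 w^{2}}{3} + 4 \right)} + 40 w \log{\left(\frac{w}{2} + 2 \right)} \cos{\left(\frac{5 w^{2}}{3} + 4 \right)} + 40 w \log{\left(3 \right)} \cos{\left(\frac{5 w^{2}}{3} + 4 \right)} + 3 \sin{\left(\frac{5 w^{2}}{3} + 4 \right)}}{3 w + 12}
This equals f(w) exactly, so the claim holds.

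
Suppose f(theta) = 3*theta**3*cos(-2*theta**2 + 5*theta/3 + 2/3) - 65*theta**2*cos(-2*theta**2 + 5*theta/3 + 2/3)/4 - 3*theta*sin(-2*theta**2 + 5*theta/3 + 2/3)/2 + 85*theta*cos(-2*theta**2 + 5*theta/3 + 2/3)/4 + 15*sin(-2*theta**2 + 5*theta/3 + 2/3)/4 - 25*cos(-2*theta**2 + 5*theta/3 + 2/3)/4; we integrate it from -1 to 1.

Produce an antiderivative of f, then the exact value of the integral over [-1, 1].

Antiderivative: F(theta) = -3*theta**2*sin(-2*theta**2 + 5*theta/3 + 2/3)/4 + 15*theta*sin(-2*theta**2 + 5*theta/3 + 2/3)/4 - 15*sin(-2*theta**2 + 5*theta/3 + 2/3)/4; value = -33*sin(3)/4 - 3*sin(1/3)/4

f has the shape u'v + uv' for u = -3*theta**2/4 + 15*theta/4 - 15/4 and v = sin(-2*theta**2 + 5*theta/3 + 2/3) — it is the derivative of the product u*v.
F(theta) = -3*theta**2*sin(-2*theta**2 + 5*theta/3 + 2/3)/4 + 15*theta*sin(-2*theta**2 + 5*theta/3 + 2/3)/4 - 15*sin(-2*theta**2 + 5*theta/3 + 2/3)/4 is an antiderivative of f.
Check: d/dtheta[-3*theta**2*sin(-2*theta**2 + 5*theta/3 + 2/3)/4 + 15*theta*sin(-2*theta**2 + 5*theta/3 + 2/3)/4 - 15*sin(-2*theta**2 + 5*theta/3 + 2/3)/4] = 3*theta**3*cos(-2*theta**2 + 5*theta/3 + 2/3) - 65*theta**2*cos(-2*theta**2 + 5*theta/3 + 2/3)/4 - 3*theta*sin(-2*theta**2 + 5*theta/3 + 2/3)/2 + 85*theta*cos(-2*theta**2 + 5*theta/3 + 2/3)/4 + 15*sin(-2*theta**2 + 5*theta/3 + 2/3)/4 - 25*cos(-2*theta**2 + 5*theta/3 + 2/3)/4 = f(theta).
F(1) = -3*sin(1/3)/4; F(-1) = 33*sin(3)/4.
Integral = F(1) - F(-1) = -33*sin(3)/4 - 3*sin(1/3)/4.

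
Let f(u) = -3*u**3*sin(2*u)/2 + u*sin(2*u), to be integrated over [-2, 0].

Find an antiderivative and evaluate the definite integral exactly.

Antiderivative: F(u) = 3*u**3*cos(2*u)/4 - 9*u**2*sin(2*u)/8 - 13*u*cos(2*u)/8 + 13*sin(2*u)/16; value = 11*cos(4)/4 - 59*sin(4)/16

Integrate term by term and add the pieces.
F(u) = 3*u**3*cos(2*u)/4 - 9*u**2*sin(2*u)/8 - 13*u*cos(2*u)/8 + 13*sin(2*u)/16 is an antiderivative of f.
Check: d/du[3*u**3*cos(2*u)/4 - 9*u**2*sin(2*u)/8 - 13*u*cos(2*u)/8 + 13*sin(2*u)/16] = -3*u**3*sin(2*u)/2 + u*sin(2*u) = f(u).
F(0) = 0; F(-2) = 59*sin(4)/16 - 11*cos(4)/4.
Integral = F(0) - F(-2) = 11*cos(4)/4 - 59*sin(4)/16.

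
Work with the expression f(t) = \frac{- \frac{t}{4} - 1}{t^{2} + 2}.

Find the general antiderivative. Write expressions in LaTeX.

For F(t) to be correct the identity F'(t) - f(t) = 0 must hold.
Check: d/dt[- \frac{\log{\left(t^{2} + 2 \right)}}{8} - \frac{\sqrt{2} \operatorname{atan}{\left(\frac{\sqrt{2} t}{2} \right)}}{2}] = \frac{- t - 4}{4 t^{2} + 8}, which equals f(t).

F(t) = - \frac{\log{\left(t^{2} + 2 \right)}}{8} - \frac{\sqrt{2} \operatorname{atan}{\left(\frac{\sqrt{2} t}{2} \right)}}{2} + C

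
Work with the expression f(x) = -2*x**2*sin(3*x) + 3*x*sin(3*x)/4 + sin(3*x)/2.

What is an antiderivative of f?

The integrand splits into summands that can be handled one at a time.
Check: d/dx[(72*x**2*cos(3*x) - 48*x*sin(3*x) - 27*x*cos(3*x) + 9*sin(3*x) - 34*cos(3*x))/108] = -2*x**2*sin(3*x) + 3*x*sin(3*x)/4 + sin(3*x)/2 = f(x).

An antiderivative is F(x) = (72*x**2*cos(3*x) - 48*x*sin(3*x) - 27*x*cos(3*x) + 9*sin(3*x) - 34*cos(3*x))/108.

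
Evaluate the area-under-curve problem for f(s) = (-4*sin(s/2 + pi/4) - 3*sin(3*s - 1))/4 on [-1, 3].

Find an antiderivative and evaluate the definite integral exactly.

Check any antiderivative F(s) by computing F'(s) and comparing it with f(s).
F(s) = 2*cos(s/2 + pi/4) + cos(3*s - 1)/4 is an antiderivative of f.
Check: d/ds[2*cos(s/2 + pi/4) + cos(3*s - 1)/4] = -sin(s/2 + pi/4) - 3*sin(3*s - 1)/4, which equals f(s).
F(3) = 2*cos(pi/4 + 3/2) + cos(8)/4; F(-1) = cos(4)/4 + 2*sin(1/2 + pi/4).
Integral = F(3) - F(-1) = -2*sin(1/2 + pi/4) + 2*cos(pi/4 + 3/2) + cos(8)/4 - cos(4)/4.

Antiderivative: F(s) = 2*cos(s/2 + pi/4) + cos(3*s - 1)/4; value = -2*sin(1/2 + pi/4) + 2*cos(pi/4 + 3/2) + cos(8)/4 - cos(4)/4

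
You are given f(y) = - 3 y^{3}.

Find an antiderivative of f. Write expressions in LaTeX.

An antiderivative is F(y) = - \frac{3 y^{4}}{4}.

Recover f(y) by differentiating a candidate F(y); any mismatch rules it out.
Check: d/dy[- \frac{3 y^{4}}{4}] = - 3 y^{3} = f(y).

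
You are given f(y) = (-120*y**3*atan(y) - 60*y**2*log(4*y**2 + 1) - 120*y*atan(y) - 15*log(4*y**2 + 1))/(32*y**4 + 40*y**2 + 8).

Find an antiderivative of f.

An antiderivative is F(y) = -15*log(4*y**2 + 1)*atan(y)/8.

f has the shape u'v + uv' for u = -15*atan(y)/8 and v = log(4*y**2 + 1) — it is the derivative of the product u*v.
Check: d/dy[-15*log(4*y**2 + 1)*atan(y)/8] = (-120*y**3*atan(y) - 60*y**2*log(4*y**2 + 1) - 120*y*atan(y) - 15*log(4*y**2 + 1))/(32*y**4 + 40*y**2 + 8) = f(y).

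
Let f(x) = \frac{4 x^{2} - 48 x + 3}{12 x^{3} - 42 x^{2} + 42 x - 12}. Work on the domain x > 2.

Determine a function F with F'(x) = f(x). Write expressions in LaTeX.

Factor the denominator (6 \left(x - 2\right) \left(x - 1\right) \left(2 x - 1\right)) and decompose: f = - \frac{40}{9 \left(2 x - 1\right)} + \frac{41}{6 \left(x - 1\right)} - \frac{77}{18 \left(x - 2\right)}; each piece integrates to a log, atan, or power term.
Check: d/dx[\frac{- 77 \log{\left(x - 2 \right)} + 123 \log{\left(x - 1 \right)} - 40 \log{\left(x - \frac{1}{2} \right)}}{18}] = \frac{4 x^{2} - 48 x + 3}{12 x^{3} - 42 x^{2} + 42 x - 12} = f(x).

An antiderivative is F(x) = \frac{- 77 \log{\left(x - 2 \right)} + 123 \log{\left(x - 1 \right)} - 40 \log{\left(x - \frac{1}{2} \right)}}{18}.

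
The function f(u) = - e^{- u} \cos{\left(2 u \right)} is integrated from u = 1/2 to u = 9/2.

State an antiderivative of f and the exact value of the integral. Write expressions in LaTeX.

Antiderivative: F(u) = \frac{\left(- 2 \sin{\left(2 u \right)} + \cos{\left(2 u \right)}\right) e^{- u}}{5}; value = - \frac{\cos{\left(1 \right)}}{5 e^{\frac{1}{2}}} + \frac{\cos{\left(9 \right)}}{5 e^{\frac{9}{2}}} - \frac{2 \sin{\left(9 \right)}}{5 e^{\frac{9}{2}}} + \frac{2 \sin{\left(1 \right)}}{5 e^{\frac{1}{2}}}

Since d/du undoes antidifferentiation here, F'(u) = f(u) is required of F(u).
F(u) = \frac{\left(- 2 \sin{\left(2 u \right)} + \cos{\left(2 u \right)}\right) e^{- u}}{5} is an antiderivative of f.
Check: d/du[\frac{\left(- 2 \sin{\left(2 u \right)} + \cos{\left(2 u \right)}\right) e^{- u}}{5}] = - e^{- u} \cos{\left(2 u \right)} = f(u).
F(9/2) = \frac{\cos{\left(9 \right)}}{5 e^{\frac{9}{2}}} - \frac{2 \sin{\left(9 \right)}}{5 e^{\frac{9}{2}}}; F(1/2) = - \frac{2 \sin{\left(1 \right)}}{5 e^{\frac{1}{2}}} + \frac{\cos{\left(1 \right)}}{5 e^{\frac{1}{2}}}.
Integral = F(9/2) - F(1/2) = - \frac{\cos{\left(1 \right)}}{5 e^{\frac{1}{2}}} + \frac{\cos{\left(9 \right)}}{5 e^{\frac{9}{2}}} - \frac{2 \sin{\left(9 \right)}}{5 e^{\frac{9}{2}}} + \frac{2 \sin{\left(1 \right)}}{5 e^{\frac{1}{2}}}.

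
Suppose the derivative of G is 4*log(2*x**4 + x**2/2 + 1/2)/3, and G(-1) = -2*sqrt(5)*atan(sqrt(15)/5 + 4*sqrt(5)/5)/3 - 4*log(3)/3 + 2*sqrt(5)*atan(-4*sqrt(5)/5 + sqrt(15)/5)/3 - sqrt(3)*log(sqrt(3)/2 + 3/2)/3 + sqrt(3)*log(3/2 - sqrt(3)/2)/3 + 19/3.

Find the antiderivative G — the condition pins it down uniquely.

G(x) = 4*x*log(2*x**4 + x**2/2 + 1/2)/3 - 16*x/3 - sqrt(3)*log(x**2 - sqrt(3)*x/2 + 1/2)/3 + sqrt(3)*log(x**2 + sqrt(3)*x/2 + 1/2)/3 + 2*sqrt(5)*atan(4*sqrt(5)*x/5 - sqrt(15)/5)/3 + 2*sqrt(5)*atan(4*sqrt(5)*x/5 + sqrt(15)/5)/3 + 1

Since d/dx undoes antidifferentiation here, G(x) must give back the stated G'(x).
A general antiderivative is 4*x*log(2*x**4 + x**2/2 + 1/2)/3 - 16*x/3 - sqrt(3)*log(x**2 - sqrt(3)*x/2 + 1/2)/3 + sqrt(3)*log(x**2 + sqrt(3)*x/2 + 1/2)/3 + 2*sqrt(5)*atan(4*sqrt(5)*x/5 - sqrt(15)/5)/3 + 2*sqrt(5)*atan(4*sqrt(5)*x/5 + sqrt(15)/5)/3 + C.
The condition gives C = -2*sqrt(5)*atan(sqrt(15)/5 + 4*sqrt(5)/5)/3 - 4*log(3)/3 + 2*sqrt(5)*atan(-4*sqrt(5)/5 + sqrt(15)/5)/3 - sqrt(3)*log(sqrt(3)/2 + 3/2)/3 + sqrt(3)*log(3/2 - sqrt(3)/2)/3 + 19/3 - (-2*sqrt(5)*atan(sqrt(15)/5 + 4*sqrt(5)/5)/3 - 4*log(3)/3 + 2*sqrt(5)*atan(-4*sqrt(5)/5 + sqrt(15)/5)/3 - sqrt(3)*log(sqrt(3)/2 + 3/2)/3 + sqrt(3)*log(3/2 - sqrt(3)/2)/3 + 16/3) = 1.
So G(x) = 4*x*log(2*x**4 + x**2/2 + 1/2)/3 - 16*x/3 - sqrt(3)*log(x**2 - sqrt(3)*x/2 + 1/2)/3 + sqrt(3)*log(x**2 + sqrt(3)*x/2 + 1/2)/3 + 2*sqrt(5)*atan(4*sqrt(5)*x/5 - sqrt(15)/5)/3 + 2*sqrt(5)*atan(4*sqrt(5)*x/5 + sqrt(15)/5)/3 + 1.
Check: d/dx[4*x*log(2*x**4 + x**2/2 + 1/2)/3 - 16*x/3 - sqrt(3)*log(x**2 - sqrt(3)*x/2 + 1/2)/3 + sqrt(3)*log(x**2 + sqrt(3)*x/2 + 1/2)/3 + 2*sqrt(5)*atan(4*sqrt(5)*x/5 - sqrt(15)/5)/3 + 2*sqrt(5)*atan(4*sqrt(5)*x/5 + sqrt(15)/5)/3 + 1] = 4*log(2*x**4 + x**2/2 + 1/2)/3 = G'(x).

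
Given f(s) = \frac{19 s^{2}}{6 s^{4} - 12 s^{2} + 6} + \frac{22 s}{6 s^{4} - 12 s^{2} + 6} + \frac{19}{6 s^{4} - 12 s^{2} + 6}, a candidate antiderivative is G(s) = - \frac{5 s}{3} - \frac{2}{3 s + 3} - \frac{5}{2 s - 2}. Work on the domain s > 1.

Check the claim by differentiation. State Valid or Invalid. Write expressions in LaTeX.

d/ds[G] = \frac{- 10 s^{4} + 39 s^{2} + 22 s + 9}{6 s^{4} - 12 s^{2} + 6}
d/ds[G] - f(s) = - \frac{5}{3} != 0.

Invalid: d/ds[G] - f = - \frac{5}{3}, which is not 0.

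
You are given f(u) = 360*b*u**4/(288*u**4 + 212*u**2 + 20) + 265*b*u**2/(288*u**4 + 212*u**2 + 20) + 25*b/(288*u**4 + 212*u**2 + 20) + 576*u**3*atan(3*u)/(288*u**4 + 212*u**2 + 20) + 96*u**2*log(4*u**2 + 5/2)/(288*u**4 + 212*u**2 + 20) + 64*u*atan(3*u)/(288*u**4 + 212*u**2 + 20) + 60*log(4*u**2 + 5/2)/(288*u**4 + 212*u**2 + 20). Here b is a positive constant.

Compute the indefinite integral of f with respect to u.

F(u) = 5*b*u/4 + log(4*u**2 + 5/2)*atan(3*u) + C

The integrand splits into summands that can be handled one at a time.
Check: d/du[5*b*u/4 + log(4*u**2 + 5/2)*atan(3*u)] = (360*b*u**4 + 265*b*u**2 + 25*b + 576*u**3*atan(3*u) + 96*u**2*log(4*u**2 + 5/2) + 64*u*atan(3*u) + 60*log(4*u**2 + 5/2))/(288*u**4 + 212*u**2 + 20), which equals f(u).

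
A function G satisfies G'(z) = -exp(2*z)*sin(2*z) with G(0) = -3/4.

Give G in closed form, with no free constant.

G(z) = -exp(2*z)*sin(2*z)/4 + exp(2*z)*cos(2*z)/4 - 1

The proposed G(z) is checked by its d/dz: the result must match the given G'(z).
A general antiderivative is -exp(2*z)*sin(2*z)/4 + exp(2*z)*cos(2*z)/4 + C.
The condition gives C = -3/4 - (1/4) = -1.
So G(z) = -exp(2*z)*sin(2*z)/4 + exp(2*z)*cos(2*z)/4 - 1.
Check: d/dz[-exp(2*z)*sin(2*z)/4 + exp(2*z)*cos(2*z)/4 - 1] = -exp(2*z)*sin(2*z) = G'(z).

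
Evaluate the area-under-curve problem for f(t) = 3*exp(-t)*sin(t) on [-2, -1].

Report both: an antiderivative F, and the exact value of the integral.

Check any antiderivative F(t) by computing F'(t) and comparing it with f(t).
F(t) = 3*(-sin(t) - cos(t))*exp(-t)/2 is an antiderivative of f.
Check: d/dt[3*(-sin(t) - cos(t))*exp(-t)/2] = 3*exp(-t)*sin(t) = f(t).
F(-1) = -3*exp(1)*cos(1)/2 + 3*exp(1)*sin(1)/2; F(-2) = -3*exp(2)*cos(2)/2 + 3*exp(2)*sin(2)/2.
Integral = F(-1) - F(-2) = -3*exp(2)*sin(2)/2 + 3*exp(2)*cos(2)/2 - 3*exp(1)*cos(1)/2 + 3*exp(1)*sin(1)/2.

Antiderivative: F(t) = 3*(-sin(t) - cos(t))*exp(-t)/2; value = -3*exp(2)*sin(2)/2 + 3*exp(2)*cos(2)/2 - 3*exp(1)*cos(1)/2 + 3*exp(1)*sin(1)/2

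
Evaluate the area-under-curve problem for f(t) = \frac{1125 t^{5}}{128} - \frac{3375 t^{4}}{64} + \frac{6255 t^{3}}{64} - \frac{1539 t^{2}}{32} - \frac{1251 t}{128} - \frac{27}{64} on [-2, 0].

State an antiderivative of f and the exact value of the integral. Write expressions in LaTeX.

Antiderivative: F(t) = \frac{375 t^{6}}{256} - \frac{675 t^{5}}{64} + \frac{6255 t^{4}}{256} - \frac{513 t^{3}}{32} - \frac{1251 t^{2}}{256} - \frac{27 t}{64}; value = - \frac{59631}{64}

f matches the chain-rule pattern g'(h)*h' with inner function h(t) = \frac{5 t^{2}}{4} - 3 t - \frac{1}{4}; substituting u = h(t) collapses the integral.
F(t) = \frac{375 t^{6}}{256} - \frac{675 t^{5}}{64} + \frac{6255 t^{4}}{256} - \frac{513 t^{3}}{32} - \frac{1251 t^{2}}{256} - \frac{27 t}{64} is an antiderivative of f.
Check: d/dt[\frac{375 t^{6}}{256} - \frac{675 t^{5}}{64} + \frac{6255 t^{4}}{256} - \frac{513 t^{3}}{32} - \frac{1251 t^{2}}{256} - \frac{27 t}{64}] = \frac{1125 t^{5}}{128} - \frac{3375 t^{4}}{64} + \frac{6255 t^{3}}{64} - \frac{1539 t^{2}}{32} - \frac{1251 t}{128} - \frac{27}{64} = f(t).
F(0) = 0; F(-2) = \frac{59631}{64}.
Integral = F(0) - F(-2) = - \frac{59631}{64}.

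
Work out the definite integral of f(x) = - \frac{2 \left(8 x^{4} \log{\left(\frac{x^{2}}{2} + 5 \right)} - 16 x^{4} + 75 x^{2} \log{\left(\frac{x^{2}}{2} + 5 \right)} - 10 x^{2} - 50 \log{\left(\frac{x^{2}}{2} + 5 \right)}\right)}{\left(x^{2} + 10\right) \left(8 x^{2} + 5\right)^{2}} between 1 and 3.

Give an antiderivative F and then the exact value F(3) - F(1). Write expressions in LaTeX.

Antiderivative: F(x) = \frac{x \log{\left(\frac{x^{2}}{2} + 5 \right)}}{4 x^{2} + \frac{5}{2}}; value = - \frac{2 \log{\left(\frac{11}{2} \right)}}{13} + \frac{6 \log{\left(\frac{19}{2} \right)}}{77}

Any candidate F(x) must reproduce f(x) exactly when differentiated.
F(x) = \frac{x \log{\left(\frac{x^{2}}{2} + 5 \right)}}{4 x^{2} + \frac{5}{2}} is an antiderivative of f.
Check: d/dx[\frac{x \log{\left(\frac{x^{2}}{2} + 5 \right)}}{4 x^{2} + \frac{5}{2}}] = \frac{- 16 x^{4} \log{\left(\frac{x^{2}}{2} + 5 \right)} + 32 x^{4} - 150 x^{2} \log{\left(\frac{x^{2}}{2} + 5 \right)} + 20 x^{2} + 100 \log{\left(\frac{x^{2}}{2} + 5 \right)}}{64 x^{6} + 720 x^{4} + 825 x^{2} + 250}, which equals f(x).
F(3) = \frac{6 \log{\left(\frac{19}{2} \right)}}{77}; F(1) = \frac{2 \log{\left(\frac{11}{2} \right)}}{13}.
Integral = F(3) - F(1) = - \frac{2 \log{\left(\frac{11}{2} \right)}}{13} + \frac{6 \log{\left(\frac{19}{2} \right)}}{77}.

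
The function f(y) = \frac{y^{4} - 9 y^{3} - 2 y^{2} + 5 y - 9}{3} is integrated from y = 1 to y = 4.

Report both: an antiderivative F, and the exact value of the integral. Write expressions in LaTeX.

Antiderivative: F(y) = \frac{y \left(12 y^{4} - 135 y^{3} - 40 y^{2} + 150 y - 540\right)}{180}; value = - \frac{2671}{20}

A first test for any F(y): its y-derivative must equal f(y) identically.
F(y) = \frac{y \left(12 y^{4} - 135 y^{3} - 40 y^{2} + 150 y - 540\right)}{180} is an antiderivative of f.
Check: d/dy[\frac{y \left(12 y^{4} - 135 y^{3} - 40 y^{2} + 150 y - 540\right)}{180}] = \frac{y^{4}}{3} - 3 y^{3} - \frac{2 y^{2}}{3} + \frac{5 y}{3} - 3, which equals f(y).
F(4) = - \frac{6148}{45}; F(1) = - \frac{553}{180}.
Integral = F(4) - F(1) = - \frac{2671}{20}.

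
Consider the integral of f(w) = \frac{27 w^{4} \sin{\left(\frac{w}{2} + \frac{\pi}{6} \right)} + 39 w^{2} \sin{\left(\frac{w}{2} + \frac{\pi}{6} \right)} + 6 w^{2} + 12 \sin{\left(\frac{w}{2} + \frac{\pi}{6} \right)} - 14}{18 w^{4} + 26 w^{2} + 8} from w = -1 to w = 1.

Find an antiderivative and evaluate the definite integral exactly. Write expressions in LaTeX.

Antiderivative: F(w) = - 3 \cos{\left(\frac{w}{2} + \frac{\pi}{6} \right)} + 2 \operatorname{atan}{\left(w \right)} - \frac{5 \operatorname{atan}{\left(\frac{3 w}{2} \right)}}{2}; value = - 5 \operatorname{atan}{\left(\frac{3}{2} \right)} - 3 \cos{\left(\frac{1}{2} + \frac{\pi}{6} \right)} + 3 \sin{\left(\frac{1}{2} + \frac{\pi}{3} \right)} + \pi

Check any antiderivative F(w) by computing F'(w) and comparing it with f(w).
F(w) = - 3 \cos{\left(\frac{w}{2} + \frac{\pi}{6} \right)} + 2 \operatorname{atan}{\left(w \right)} - \frac{5 \operatorname{atan}{\left(\frac{3 w}{2} \right)}}{2} is an antiderivative of f.
Check: d/dw[- 3 \cos{\left(\frac{w}{2} + \frac{\pi}{6} \right)} + 2 \operatorname{atan}{\left(w \right)} - \frac{5 \operatorname{atan}{\left(\frac{3 w}{2} \right)}}{2}] = \frac{27 w^{4} \sin{\left(\frac{w}{2} + \frac{\pi}{6} \right)} + 39 w^{2} \sin{\left(\frac{w}{2} + \frac{\pi}{6} \right)} + 6 w^{2} + 12 \sin{\left(\frac{w}{2} + \frac{\pi}{6} \right)} - 14}{18 w^{4} + 26 w^{2} + 8} = f(w).
F(1) = - \frac{5 \operatorname{atan}{\left(\frac{3}{2} \right)}}{2} - 3 \cos{\left(\frac{1}{2} + \frac{\pi}{6} \right)} + \frac{\pi}{2}; F(-1) = - 3 \sin{\left(\frac{1}{2} + \frac{\pi}{3} \right)} - \frac{\pi}{2} + \frac{5 \operatorname{atan}{\left(\frac{3}{2} \right)}}{2}.
Integral = F(1) - F(-1) = - 5 \operatorname{atan}{\left(\frac{3}{2} \right)} - 3 \cos{\left(\frac{1}{2} + \frac{\pi}{6} \right)} + 3 \sin{\left(\frac{1}{2} + \frac{\pi}{3} \right)} + \pi.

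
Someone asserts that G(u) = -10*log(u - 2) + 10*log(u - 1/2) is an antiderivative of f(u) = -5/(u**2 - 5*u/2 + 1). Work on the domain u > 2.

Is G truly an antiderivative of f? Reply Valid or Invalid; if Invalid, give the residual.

Invalid: d/du[G] - f = -20/(2*u**2 - 5*u + 2), which is not 0.

d/du[G] = -30/(2*u**2 - 5*u + 2)
d/du[G] - f(u) = -20/(2*u**2 - 5*u + 2) != 0.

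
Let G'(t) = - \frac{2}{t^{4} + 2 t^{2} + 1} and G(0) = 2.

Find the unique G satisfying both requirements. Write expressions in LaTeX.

G(t) = - \frac{2 t}{2 t^{2} + 2} - \operatorname{atan}{\left(t \right)} + 2

A candidate passes only if d/dt[G] lands on the given G'(t) exactly.
A general antiderivative is - \frac{2 t}{2 t^{2} + 2} - \operatorname{atan}{\left(t \right)} + C.
The condition gives C = 2 - (0) = 2.
So G(t) = - \frac{2 t}{2 t^{2} + 2} - \operatorname{atan}{\left(t \right)} + 2.
Check: d/dt[- \frac{2 t}{2 t^{2} + 2} - \operatorname{atan}{\left(t \right)} + 2] = - \frac{2}{t^{4} + 2 t^{2} + 1} = G'(t).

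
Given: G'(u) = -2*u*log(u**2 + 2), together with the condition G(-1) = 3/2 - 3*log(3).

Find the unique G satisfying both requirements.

The proposed G(u) is checked by its d/du: the result must match the given G'(u).
A general antiderivative is -u**2*log(u**2 + 2) + u**2 - 2*log(u**2 + 2) + C.
The condition gives C = 3/2 - 3*log(3) - (1 - 3*log(3)) = 1/2.
So G(u) = -u**2*log(u**2 + 2) + u**2 - 2*log(u**2 + 2) + 1/2.
Check: d/du[-u**2*log(u**2 + 2) + u**2 - 2*log(u**2 + 2) + 1/2] = -2*u*log(u**2 + 2) = G'(u).

G(u) = -u**2*log(u**2 + 2) + u**2 - 2*log(u**2 + 2) + 1/2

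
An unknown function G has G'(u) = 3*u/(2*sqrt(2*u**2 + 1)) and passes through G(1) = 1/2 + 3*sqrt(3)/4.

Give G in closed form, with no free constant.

G(u) = (3*sqrt(2*u**2 + 1) + 2)/4

G'(u) matches the chain-rule pattern g'(h)*h' with inner function h(u) = 2*u**2 + 1; substituting w = h(u) collapses the integral.
A general antiderivative is 3*sqrt(2*u**2 + 1)/4 + C.
The condition gives C = 1/2 + 3*sqrt(3)/4 - (3*sqrt(3)/4) = 1/2.
So G(u) = (3*sqrt(2*u**2 + 1) + 2)/4.
Check: d/du[(3*sqrt(2*u**2 + 1) + 2)/4] = 3*u/(2*sqrt(2*u**2 + 1)) = G'(u).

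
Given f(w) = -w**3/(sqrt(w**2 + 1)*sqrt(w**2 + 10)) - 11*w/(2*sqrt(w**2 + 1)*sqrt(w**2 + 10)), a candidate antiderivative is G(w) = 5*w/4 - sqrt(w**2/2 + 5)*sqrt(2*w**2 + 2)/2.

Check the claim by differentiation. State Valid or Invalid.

d/dw[G] = (-4*w**3 - 22*w + 5*sqrt(w**2 + 1)*sqrt(w**2 + 10))/(4*sqrt(w**2 + 1)*sqrt(w**2 + 10))
d/dw[G] - f(w) = 5/4 != 0.

Invalid: d/dw[G] - f = 5/4, which is not 0.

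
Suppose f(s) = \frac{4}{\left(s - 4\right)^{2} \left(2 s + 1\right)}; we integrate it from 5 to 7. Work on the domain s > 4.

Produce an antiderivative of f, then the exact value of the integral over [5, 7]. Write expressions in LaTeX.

Antiderivative: F(s) = - \frac{8 \log{\left(s - 4 \right)}}{81} + \frac{8 \log{\left(s + \frac{1}{2} \right)}}{81} - \frac{4}{9 s - 36}; value = - \frac{8 \log{\left(\frac{11}{2} \right)}}{81} - \frac{8 \log{\left(3 \right)}}{81} + \frac{8 \log{\left(\frac{15}{2} \right)}}{81} + \frac{8}{27}

Factor the denominator (\left(s - 4\right)^{2} \left(2 s + 1\right)) and decompose: f = \frac{16}{81 \left(2 s + 1\right)} - \frac{8}{81 \left(s - 4\right)} + \frac{4}{9 \left(s - 4\right)^{2}}; each piece integrates to a log, atan, or power term.
F(s) = - \frac{8 \log{\left(s - 4 \right)}}{81} + \frac{8 \log{\left(s + \frac{1}{2} \right)}}{81} - \frac{4}{9 s - 36} is an antiderivative of f.
Check: d/ds[- \frac{8 \log{\left(s - 4 \right)}}{81} + \frac{8 \log{\left(s + \frac{1}{2} \right)}}{81} - \frac{4}{9 s - 36}] = \frac{4}{2 s^{3} - 15 s^{2} + 24 s + 16}, which equals f(s).
F(7) = - \frac{4}{27} - \frac{8 \log{\left(3 \right)}}{81} + \frac{8 \log{\left(\frac{15}{2} \right)}}{81}; F(5) = - \frac{4}{9} + \frac{8 \log{\left(\frac{11}{2} \right)}}{81}.
Integral = F(7) - F(5) = - \frac{8 \log{\left(\frac{11}{2} \right)}}{81} - \frac{8 \log{\left(3 \right)}}{81} + \frac{8 \log{\left(\frac{15}{2} \right)}}{81} + \frac{8}{27}.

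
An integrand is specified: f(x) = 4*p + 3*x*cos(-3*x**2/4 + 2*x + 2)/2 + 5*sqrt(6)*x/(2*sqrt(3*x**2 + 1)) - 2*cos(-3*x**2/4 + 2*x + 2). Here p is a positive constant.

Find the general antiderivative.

F(x) = 4*p*x + 5*sqrt(2*x**2 + 2/3)/2 - sin(-3*x**2/4 + 2*x + 2) + C

The integrand splits into summands that can be handled one at a time.
Check: d/dx[4*p*x + 5*sqrt(2*x**2 + 2/3)/2 - sin(-3*x**2/4 + 2*x + 2)] = (8*p*sqrt(3*x**2 + 1) + 3*x*sqrt(3*x**2 + 1)*cos(-3*x**2/4 + 2*x + 2) + 5*sqrt(6)*x - 4*sqrt(3*x**2 + 1)*cos(-3*x**2/4 + 2*x + 2))/(2*sqrt(3*x**2 + 1)), which equals f(x).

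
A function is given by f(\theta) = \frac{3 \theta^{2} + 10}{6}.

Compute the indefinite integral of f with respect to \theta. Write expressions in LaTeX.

Whatever form F(\theta) takes, F'(\theta) = f(\theta) is non-negotiable.
Check: d/d\theta[\frac{\theta^{3}}{6} + \frac{5 \theta}{3}] = \frac{\theta^{2}}{2} + \frac{5}{3}, which equals f(\theta).

F(\theta) = \frac{\theta^{3}}{6} + \frac{5 \theta}{3} + C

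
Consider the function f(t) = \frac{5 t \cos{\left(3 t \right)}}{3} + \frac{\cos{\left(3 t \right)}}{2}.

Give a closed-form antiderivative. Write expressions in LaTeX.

Integrate term by term and add the pieces.
Check: d/dt[\frac{5 t \sin{\left(3 t \right)}}{9} + \frac{\sin{\left(3 t \right)}}{6} + \frac{5 \cos{\left(3 t \right)}}{27}] = \frac{5 t \cos{\left(3 t \right)}}{3} + \frac{\cos{\left(3 t \right)}}{2} = f(t).

An antiderivative is F(t) = \frac{5 t \sin{\left(3 t \right)}}{9} + \frac{\sin{\left(3 t \right)}}{6} + \frac{5 \cos{\left(3 t \right)}}{27}.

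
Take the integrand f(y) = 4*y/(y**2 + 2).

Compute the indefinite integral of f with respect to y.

F(y) = 2*log(y**2 + 2) + C

f matches the chain-rule pattern g'(h)*h' with inner function h(y) = y**2 + 2; substituting u = h(y) collapses the integral.
Check: d/dy[2*log(y**2 + 2)] = 4*y/(y**2 + 2) = f(y).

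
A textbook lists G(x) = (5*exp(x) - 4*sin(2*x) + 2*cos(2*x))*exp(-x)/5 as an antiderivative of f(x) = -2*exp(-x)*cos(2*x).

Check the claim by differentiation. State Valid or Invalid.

Valid - the claim checks out under differentiation.

d/dx[G] = -2*exp(-x)*cos(2*x)
This equals f(x) exactly, so the claim holds.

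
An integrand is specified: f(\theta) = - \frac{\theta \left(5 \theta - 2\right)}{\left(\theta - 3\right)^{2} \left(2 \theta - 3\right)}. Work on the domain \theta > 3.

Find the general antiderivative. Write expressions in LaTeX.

The denominator factors as \left(\theta - 3\right)^{2} \left(2 \theta - 3\right); partial fractions split f into directly integrable pieces: - \frac{11}{3 \left(2 \theta - 3\right)} - \frac{2}{3 \left(\theta - 3\right)} - \frac{13}{\left(\theta - 3\right)^{2}}.
Check: d/d\theta[\frac{- 4 \left(\theta - 3\right) \log{\left(\theta - 3 \right)} - 11 \left(\theta - 3\right) \log{\left(\theta - \frac{3}{2} \right)} + 78}{6 \left(\theta - 3\right)}] = \frac{- 5 \theta^{2} + 2 \theta}{2 \theta^{3} - 15 \theta^{2} + 36 \theta - 27}, which equals f(\theta).

F(\theta) = \frac{- 4 \left(\theta - 3\right) \log{\left(\theta - 3 \right)} - 11 \left(\theta - 3\right) \log{\left(\theta - \frac{3}{2} \right)} + 78}{6 \left(\theta - 3\right)} + C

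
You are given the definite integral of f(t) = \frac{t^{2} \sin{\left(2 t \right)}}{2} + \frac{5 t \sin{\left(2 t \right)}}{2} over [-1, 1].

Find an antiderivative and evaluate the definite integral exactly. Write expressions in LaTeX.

Integrate term by term and add the pieces.
F(t) = - \frac{t^{2} \cos{\left(2 t \right)}}{4} + \frac{t \sin{\left(2 t \right)}}{4} - \frac{5 t \cos{\left(2 t \right)}}{4} + \frac{5 \sin{\left(2 t \right)}}{8} + \frac{\cos{\left(2 t \right)}}{8} is an antiderivative of f.
Check: d/dt[- \frac{t^{2} \cos{\left(2 t \right)}}{4} + \frac{t \sin{\left(2 t \right)}}{4} - \frac{5 t \cos{\left(2 t \right)}}{4} + \frac{5 \sin{\left(2 t \right)}}{8} + \frac{\cos{\left(2 t \right)}}{8}] = \frac{t^{2} \sin{\left(2 t \right)}}{2} + \frac{5 t \sin{\left(2 t \right)}}{2} = f(t).
F(1) = - \frac{11 \cos{\left(2 \right)}}{8} + \frac{7 \sin{\left(2 \right)}}{8}; F(-1) = \frac{9 \cos{\left(2 \right)}}{8} - \frac{3 \sin{\left(2 \right)}}{8}.
Integral = F(1) - F(-1) = - \frac{5 \cos{\left(2 \right)}}{2} + \frac{5 \sin{\left(2 \right)}}{4}.

Antiderivative: F(t) = - \frac{t^{2} \cos{\left(2 t \right)}}{4} + \frac{t \sin{\left(2 t \right)}}{4} - \frac{5 t \cos{\left(2 t \right)}}{4} + \frac{5 \sin{\left(2 t \right)}}{8} + \frac{\cos{\left(2 t \right)}}{8}; value = - \frac{5 \cos{\left(2 \right)}}{2} + \frac{5 \sin{\left(2 \right)}}{4}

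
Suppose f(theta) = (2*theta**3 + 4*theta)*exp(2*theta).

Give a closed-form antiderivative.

f has the shape u'v + uv' for u = theta**3 - 3*theta**2/2 + 7*theta/2 - 7/4 and v = exp(2*theta) — it is the derivative of the product u*v.
Check: d/dtheta[(4*theta**3 - 6*theta**2 + 14*theta - 7)*exp(2*theta)/4] = 2*theta**3*exp(2*theta) + 4*theta*exp(2*theta), which equals f(theta).

An antiderivative is F(theta) = (4*theta**3 - 6*theta**2 + 14*theta - 7)*exp(2*theta)/4.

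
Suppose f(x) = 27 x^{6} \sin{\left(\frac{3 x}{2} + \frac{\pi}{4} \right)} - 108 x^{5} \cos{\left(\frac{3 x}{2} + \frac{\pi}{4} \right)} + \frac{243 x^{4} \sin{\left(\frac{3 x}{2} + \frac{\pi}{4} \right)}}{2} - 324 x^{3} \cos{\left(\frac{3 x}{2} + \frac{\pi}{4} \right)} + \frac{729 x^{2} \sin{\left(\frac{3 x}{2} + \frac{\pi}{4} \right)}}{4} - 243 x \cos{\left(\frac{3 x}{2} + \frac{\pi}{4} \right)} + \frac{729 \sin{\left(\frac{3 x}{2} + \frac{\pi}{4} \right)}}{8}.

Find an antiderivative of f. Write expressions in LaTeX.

An antiderivative is F(x) = \frac{9 \left(- 2 x^{2} - 3\right)^{3} \cos{\left(\frac{3 x}{2} + \frac{\pi}{4} \right)}}{4}.

Recognize the product-rule pattern: f = u'v + uv' with u = \frac{9 \left(- 2 x^{2} - 3\right)^{3}}{4}, v = \cos{\left(\frac{3 x}{2} + \frac{\pi}{4} \right)}, so integration by parts undoes it.
Check: d/dx[\frac{9 \left(- 2 x^{2} - 3\right)^{3} \cos{\left(\frac{3 x}{2} + \frac{\pi}{4} \right)}}{4}] = 27 x^{6} \sin{\left(\frac{3 x}{2} + \frac{\pi}{4} \right)} - 108 x^{5} \cos{\left(\frac{3 x}{2} + \frac{\pi}{4} \right)} + \frac{243 x^{4} \sin{\left(\frac{3 x}{2} + \frac{\pi}{4} \right)}}{2} - 324 x^{3} \cos{\left(\frac{3 x}{2} + \frac{\pi}{4} \right)} + \frac{729 x^{2} \sin{\left(\frac{3 x}{2} + \frac{\pi}{4} \right)}}{4} - 243 x \cos{\left(\frac{3 x}{2} + \frac{\pi}{4} \right)} + \frac{729 \sin{\left(\frac{3 x}{2} + \frac{\pi}{4} \right)}}{8} = f(x).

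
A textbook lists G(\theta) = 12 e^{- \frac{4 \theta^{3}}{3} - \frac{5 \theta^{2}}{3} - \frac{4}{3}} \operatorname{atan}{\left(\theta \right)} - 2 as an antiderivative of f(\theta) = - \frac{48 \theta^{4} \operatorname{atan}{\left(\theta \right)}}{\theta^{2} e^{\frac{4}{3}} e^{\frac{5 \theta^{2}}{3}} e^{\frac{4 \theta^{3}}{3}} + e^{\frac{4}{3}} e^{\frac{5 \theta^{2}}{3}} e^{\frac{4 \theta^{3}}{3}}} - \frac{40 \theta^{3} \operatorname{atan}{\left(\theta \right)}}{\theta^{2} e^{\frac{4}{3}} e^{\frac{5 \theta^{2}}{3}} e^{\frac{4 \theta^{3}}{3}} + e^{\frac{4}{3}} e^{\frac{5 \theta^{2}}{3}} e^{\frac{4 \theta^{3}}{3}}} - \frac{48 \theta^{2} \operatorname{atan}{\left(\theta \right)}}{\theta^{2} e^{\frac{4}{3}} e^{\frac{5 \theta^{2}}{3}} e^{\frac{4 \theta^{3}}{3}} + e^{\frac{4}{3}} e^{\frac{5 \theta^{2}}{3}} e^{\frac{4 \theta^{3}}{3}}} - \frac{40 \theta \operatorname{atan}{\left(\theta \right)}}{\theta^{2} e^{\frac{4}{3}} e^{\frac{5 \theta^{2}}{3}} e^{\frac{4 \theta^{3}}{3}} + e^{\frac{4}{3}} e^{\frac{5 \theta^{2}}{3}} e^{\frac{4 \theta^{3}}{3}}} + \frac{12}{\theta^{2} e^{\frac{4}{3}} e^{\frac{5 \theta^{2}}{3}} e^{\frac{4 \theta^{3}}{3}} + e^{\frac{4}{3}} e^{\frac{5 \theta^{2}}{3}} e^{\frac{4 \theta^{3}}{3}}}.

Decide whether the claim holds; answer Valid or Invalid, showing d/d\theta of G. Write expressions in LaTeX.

d/d\theta[G] = \frac{- 48 \theta^{4} \operatorname{atan}{\left(\theta \right)} - 40 \theta^{3} \operatorname{atan}{\left(\theta \right)} - 48 \theta^{2} \operatorname{atan}{\left(\theta \right)} - 40 \theta \operatorname{atan}{\left(\theta \right)} + 12}{\theta^{2} e^{\frac{4}{3}} e^{\frac{5 \theta^{2}}{3}} e^{\frac{4 \theta^{3}}{3}} + e^{\frac{4}{3}} e^{\frac{5 \theta^{2}}{3}} e^{\frac{4 \theta^{3}}{3}}}
This equals f(\theta) exactly, so the claim holds.

Valid - the claim checks out under differentiation.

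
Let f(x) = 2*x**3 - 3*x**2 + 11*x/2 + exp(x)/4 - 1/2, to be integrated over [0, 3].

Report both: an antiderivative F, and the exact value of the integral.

Antiderivative: F(x) = (2*x**4 - 4*x**3 + 11*x**2 - 2*x + exp(x))/4; value = exp(3)/4 + 73/2

The integrand splits into summands that can be handled one at a time.
F(x) = (2*x**4 - 4*x**3 + 11*x**2 - 2*x + exp(x))/4 is an antiderivative of f.
Check: d/dx[(2*x**4 - 4*x**3 + 11*x**2 - 2*x + exp(x))/4] = 2*x**3 - 3*x**2 + 11*x/2 + exp(x)/4 - 1/2 = f(x).
F(3) = exp(3)/4 + 147/4; F(0) = 1/4.
Integral = F(3) - F(0) = exp(3)/4 + 73/2.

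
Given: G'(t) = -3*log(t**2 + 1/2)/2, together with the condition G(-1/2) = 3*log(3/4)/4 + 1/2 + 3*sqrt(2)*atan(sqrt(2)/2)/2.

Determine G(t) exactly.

Check a candidate G(t) by differentiating: d/dt[G] must match the given G'(t).
A general antiderivative is -3*t*log(t**2 + 1/2)/2 + 3*t - 3*sqrt(2)*atan(sqrt(2)*t)/2 + C.
The condition gives C = 3*log(3/4)/4 + 1/2 + 3*sqrt(2)*atan(sqrt(2)/2)/2 - (-3/2 + 3*log(3/4)/4 + 3*sqrt(2)*atan(sqrt(2)/2)/2) = 2.
So G(t) = -3*t*log(t**2 + 1/2)/2 + 3*t - 3*sqrt(2)*atan(sqrt(2)*t)/2 + 2.
Check: d/dt[-3*t*log(t**2 + 1/2)/2 + 3*t - 3*sqrt(2)*atan(sqrt(2)*t)/2 + 2] = -3*log(t**2 + 1/2)/2 = G'(t).

G(t) = -3*t*log(t**2 + 1/2)/2 + 3*t - 3*sqrt(2)*atan(sqrt(2)*t)/2 + 2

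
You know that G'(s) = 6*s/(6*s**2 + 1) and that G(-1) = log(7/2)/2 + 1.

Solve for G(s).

The substitution u = 3*s**2 + 1/2 works: G'(s) is exactly (dG/du)*(du/ds) for that inner function.
A general antiderivative is log(3*s**2 + 1/2)/2 + C.
The condition gives C = log(7/2)/2 + 1 - (log(7/2)/2) = 1.
So G(s) = log(3*s**2 + 1/2)/2 + 1.
Check: d/ds[log(3*s**2 + 1/2)/2 + 1] = 6*s/(6*s**2 + 1) = G'(s).

G(s) = log(3*s**2 + 1/2)/2 + 1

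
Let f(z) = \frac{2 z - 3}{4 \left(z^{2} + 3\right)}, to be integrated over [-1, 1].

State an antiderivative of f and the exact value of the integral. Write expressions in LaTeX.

Antiderivative: F(z) = \frac{\log{\left(z^{2} + 3 \right)} - \sqrt{3} \operatorname{atan}{\left(\frac{\sqrt{3} z}{3} \right)}}{4}; value = - \frac{\sqrt{3} \pi}{12}

An antiderivative F(z) passes only if d/dz[F] lands on f(z) exactly.
F(z) = \frac{\log{\left(z^{2} + 3 \right)} - \sqrt{3} \operatorname{atan}{\left(\frac{\sqrt{3} z}{3} \right)}}{4} is an antiderivative of f.
Check: d/dz[\frac{\log{\left(z^{2} + 3 \right)} - \sqrt{3} \operatorname{atan}{\left(\frac{\sqrt{3} z}{3} \right)}}{4}] = \frac{2 z - 3}{4 z^{2} + 12}, which equals f(z).
F(1) = - \frac{\sqrt{3} \pi}{24} + \frac{\log{\left(4 \right)}}{4}; F(-1) = \frac{\sqrt{3} \pi}{24} + \frac{\log{\left(4 \right)}}{4}.
Integral = F(1) - F(-1) = - \frac{\sqrt{3} \pi}{12}.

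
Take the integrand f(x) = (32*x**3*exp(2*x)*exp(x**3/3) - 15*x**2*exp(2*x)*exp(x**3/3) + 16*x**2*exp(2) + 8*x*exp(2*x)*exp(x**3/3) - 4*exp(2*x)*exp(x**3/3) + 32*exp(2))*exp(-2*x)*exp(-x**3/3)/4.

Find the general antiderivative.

Check any antiderivative F(x) by computing F'(x) and comparing it with f(x).
Check: d/dx[(8*x**4 - 5*x**3 + 4*x**2 - 4*x - 16*exp(2)*exp(-2*x)*exp(-x**3/3))/4] = (32*x**3*exp(2*x)*exp(x**3/3) - 15*x**2*exp(2*x)*exp(x**3/3) + 16*x**2*exp(2) + 8*x*exp(2*x)*exp(x**3/3) - 4*exp(2*x)*exp(x**3/3) + 32*exp(2))*exp(-2*x)*exp(-x**3/3)/4 = f(x).

F(x) = (8*x**4 - 5*x**3 + 4*x**2 - 4*x - 16*exp(2)*exp(-2*x)*exp(-x**3/3))/4 + C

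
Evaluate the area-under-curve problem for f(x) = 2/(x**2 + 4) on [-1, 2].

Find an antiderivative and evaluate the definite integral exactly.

A candidate is checked by its d/dx: the result must match f(x).
F(x) = atan(x/2) is an antiderivative of f.
Check: d/dx[atan(x/2)] = 2/(x**2 + 4) = f(x).
F(2) = pi/4; F(-1) = -atan(1/2).
Integral = F(2) - F(-1) = atan(1/2) + pi/4.

Antiderivative: F(x) = atan(x/2); value = atan(1/2) + pi/4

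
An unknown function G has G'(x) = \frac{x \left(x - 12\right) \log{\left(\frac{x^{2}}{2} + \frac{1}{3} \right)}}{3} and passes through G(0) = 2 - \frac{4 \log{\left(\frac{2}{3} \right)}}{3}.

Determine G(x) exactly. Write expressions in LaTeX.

Since d/dx undoes antidifferentiation here, G(x) must give back the stated G'(x).
A general antiderivative is - \frac{2 x^{3}}{27} + 2 x^{2} + \frac{4 x}{27} + \left(\frac{x^{3}}{9} - 2 x^{2}\right) \log{\left(\frac{x^{2}}{2} + \frac{1}{3} \right)} - \frac{4 \log{\left(x^{2} + \frac{2}{3} \right)}}{3} - \frac{4 \sqrt{6} \operatorname{atan}{\left(\frac{\sqrt{6} x}{2} \right)}}{81} + C.
The condition gives C = 2 - \frac{4 \log{\left(\frac{2}{3} \right)}}{3} - (- \frac{4 \log{\left(\frac{2}{3} \right)}}{3}) = 2.
So G(x) = \frac{- 6 x^{3} + 9 x^{2} \left(x - 18\right) \log{\left(\frac{x^{2}}{2} + \frac{1}{3} \right)} + 162 x^{2} + 12 x - 108 \log{\left(x^{2} + \frac{2}{3} \right)} - 4 \sqrt{6} \operatorname{atan}{\left(\frac{\sqrt{6} x}{2} \right)} + 162}{81}.
Check: d/dx[\frac{- 6 x^{3} + 9 x^{2} \left(x - 18\right) \log{\left(\frac{x^{2}}{2} + \frac{1}{3} \right)} + 162 x^{2} + 12 x - 108 \log{\left(x^{2} + \frac{2}{3} \right)} - 4 \sqrt{6} \operatorname{atan}{\left(\frac{\sqrt{6} x}{2} \right)} + 162}{81}] = \frac{x^{2} \log{\left(3 x^{2} + 2 \right)}}{3} - \frac{x^{2} \log{\left(6 \right)}}{3} - 4 x \log{\left(3 x^{2} + 2 \right)} + 4 x \log{\left(6 \right)}, which equals G'(x).

G(x) = \frac{- 6 x^{3} + 9 x^{2} \left(x - 18\right) \log{\left(\frac{x^{2}}{2} + \frac{1}{3} \right)} + 162 x^{2} + 12 x - 108 \log{\left(x^{2} + \frac{2}{3} \right)} - 4 \sqrt{6} \operatorname{atan}{\left(\frac{\sqrt{6} x}{2} \right)} + 162}{81}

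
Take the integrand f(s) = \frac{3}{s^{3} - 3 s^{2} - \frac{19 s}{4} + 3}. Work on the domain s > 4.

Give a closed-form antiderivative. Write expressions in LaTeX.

An antiderivative is F(s) = \frac{3 \left(4 \log{\left(s - 4 \right)} - 11 \log{\left(s - \frac{1}{2} \right)} + 7 \log{\left(s + \frac{3}{2} \right)}\right)}{77}.

The denominator factors as \left(s - 4\right) \left(2 s - 1\right) \left(2 s + 3\right); partial fractions split f into directly integrable pieces: \frac{6}{11 \left(2 s + 3\right)} - \frac{6}{7 \left(2 s - 1\right)} + \frac{12}{77 \left(s - 4\right)}.
Check: d/ds[\frac{3 \left(4 \log{\left(s - 4 \right)} - 11 \log{\left(s - \frac{1}{2} \right)} + 7 \log{\left(s + \frac{3}{2} \right)}\right)}{77}] = \frac{12}{4 s^{3} - 12 s^{2} - 19 s + 12}, which equals f(s).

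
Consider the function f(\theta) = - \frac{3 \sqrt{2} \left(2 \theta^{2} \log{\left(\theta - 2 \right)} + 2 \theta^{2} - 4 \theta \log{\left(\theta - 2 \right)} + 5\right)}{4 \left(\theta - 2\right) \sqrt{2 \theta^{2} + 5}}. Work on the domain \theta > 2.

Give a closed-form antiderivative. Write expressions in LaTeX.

f has the shape u'v + uv' for u = - \frac{3 \sqrt{\theta^{2} + \frac{5}{2}}}{2} and v = \log{\left(\theta - 2 \right)} — it is the derivative of the product u*v.
Check: d/d\theta[- \frac{3 \sqrt{2} \sqrt{2 \theta^{2} + 5} \log{\left(\theta - 2 \right)}}{4}] = \frac{- 6 \sqrt{2} \theta^{2} \log{\left(\theta - 2 \right)} - 6 \sqrt{2} \theta^{2} + 12 \sqrt{2} \theta \log{\left(\theta - 2 \right)} - 15 \sqrt{2}}{4 \theta \sqrt{2 \theta^{2} + 5} - 8 \sqrt{2 \theta^{2} + 5}}, which equals f(\theta).

An antiderivative is F(\theta) = - \frac{3 \sqrt{2} \sqrt{2 \theta^{2} + 5} \log{\left(\theta - 2 \right)}}{4}.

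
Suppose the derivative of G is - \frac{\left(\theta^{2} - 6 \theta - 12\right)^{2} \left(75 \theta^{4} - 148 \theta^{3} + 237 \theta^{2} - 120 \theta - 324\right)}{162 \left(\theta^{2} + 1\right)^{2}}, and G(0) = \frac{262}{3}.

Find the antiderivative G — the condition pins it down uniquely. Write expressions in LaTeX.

G(\theta) = - \frac{5 \theta^{7}}{54 \theta^{2} + 54} + \frac{262 \theta^{6}}{162 \theta^{2} + 162} - \frac{104 \theta^{5}}{18 \theta^{2} + 18} - \frac{424 \theta^{4}}{18 \theta^{2} + 18} + \frac{416 \theta^{3}}{6 \theta^{2} + 6} + \frac{1696 \theta^{2}}{6 \theta^{2} + 6} + \frac{576 \theta}{2 \theta^{2} + 2} + 2 + \frac{512}{6 \theta^{2} + 6}

Any candidate G(\theta) must reproduce the stated G'(\theta) exactly.
A general antiderivative is - \frac{2 \left(\frac{5 \theta}{2} + \frac{4}{3}\right) \left(\frac{\theta^{2}}{3} - 2 \theta - 4\right)^{3}}{2 \theta^{2} + 2} + C.
The condition gives C = \frac{262}{3} - (\frac{256}{3}) = 2.
So G(\theta) = - \frac{5 \theta^{7}}{54 \theta^{2} + 54} + \frac{262 \theta^{6}}{162 \theta^{2} + 162} - \frac{104 \theta^{5}}{18 \theta^{2} + 18} - \frac{424 \theta^{4}}{18 \theta^{2} + 18} + \frac{416 \theta^{3}}{6 \theta^{2} + 6} + \frac{1696 \theta^{2}}{6 \theta^{2} + 6} + \frac{576 \theta}{2 \theta^{2} + 2} + 2 + \frac{512}{6 \theta^{2} + 6}.
Check: d/d\theta[- \frac{5 \theta^{7}}{54 \theta^{2} + 54} + \frac{262 \theta^{6}}{162 \theta^{2} + 162} - \frac{104 \theta^{5}}{18 \theta^{2} + 18} - \frac{424 \theta^{4}}{18 \theta^{2} + 18} + \frac{416 \theta^{3}}{6 \theta^{2} + 6} + \frac{1696 \theta^{2}}{6 \theta^{2} + 6} + \frac{576 \theta}{2 \theta^{2} + 2} + 2 + \frac{512}{6 \theta^{2} + 6}] = \frac{- 75 \theta^{8} + 1048 \theta^{7} - 2913 \theta^{6} - 6060 \theta^{5} + 6552 \theta^{4} - 15264 \theta^{3} - 12960 \theta^{2} + 63936 \theta + 46656}{162 \theta^{4} + 324 \theta^{2} + 162}, which equals G'(\theta).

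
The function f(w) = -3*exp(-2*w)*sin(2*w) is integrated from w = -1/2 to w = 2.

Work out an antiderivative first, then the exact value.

Antiderivative: F(w) = (3*sin(2*w) + 3*cos(2*w))*exp(-2*w)/4; value = -3*exp(1)*cos(1)/4 + 3*exp(-4)*sin(4)/4 + 3*exp(-4)*cos(4)/4 + 3*exp(1)*sin(1)/4

For F(w) to be correct the identity F'(w) - f(w) = 0 must hold.
F(w) = (3*sin(2*w) + 3*cos(2*w))*exp(-2*w)/4 is an antiderivative of f.
Check: d/dw[(3*sin(2*w) + 3*cos(2*w))*exp(-2*w)/4] = -3*exp(-2*w)*sin(2*w) = f(w).
F(2) = 3*exp(-4)*sin(4)/4 + 3*exp(-4)*cos(4)/4; F(-1/2) = -3*exp(1)*sin(1)/4 + 3*exp(1)*cos(1)/4.
Integral = F(2) - F(-1/2) = -3*exp(1)*cos(1)/4 + 3*exp(-4)*sin(4)/4 + 3*exp(-4)*cos(4)/4 + 3*exp(1)*sin(1)/4.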